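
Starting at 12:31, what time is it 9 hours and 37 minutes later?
Starting time: 12:31
Adding 37 minutes to 31 minutes: 31 + 37 = 68 minutes = 1 hour and 8 minutes
Adding 9 hours: 12 + 9 + 1 (carry) = 22 - 12 = 10
Final time: 10:08

Final answer: 10:08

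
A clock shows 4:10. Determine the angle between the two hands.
Hour hand position: 4 x 30 + 10 x 0.5 = 125 degrees
Minute hand position: 10 x 6 = 60 degrees
Difference: |125 - 60| = 65 degrees
The angle between the hands is 65 degrees

Final answer: 65 degrees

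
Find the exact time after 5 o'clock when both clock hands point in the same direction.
The minute hand gains 5.5 degrees per minute on the hour hand.
At 5:00, the hour hand is at 150 degrees and the minute hand is at 0 degrees.
The gap is 150 degrees. Time to close: 150/5.5 = 60 x 5/11 = 27.27 minutes.
The hands overlap at 27.27 minutes past 5:00.

Final answer: 27.27 minutes past 5:00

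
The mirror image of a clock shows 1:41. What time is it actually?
Reflection across the vertical (12-6) axis maps a hand at angle A degrees to (360 - A) degrees, which sends a reading of T minutes past 12:00 to (720 - T) minutes past 12:00.
Mirror reads 1:41 = 101 minutes past 12:00.
Actual time: (720 - 101) mod 720 = 619 minutes = 10:19.

Final answer: 10:19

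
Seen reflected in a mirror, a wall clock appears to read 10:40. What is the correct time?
Reflection across the vertical (12-6) axis maps a hand at angle A degrees to (360 - A) degrees, which sends a reading of T minutes past 12:00 to (720 - T) minutes past 12:00.
Mirror reads 10:40 = 640 minutes past 12:00.
Actual time: (720 - 640) mod 720 = 80 minutes = 1:20.

Final answer: 1:20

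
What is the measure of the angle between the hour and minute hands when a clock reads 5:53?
Hour hand position: 5 x 30 + 53 x 0.5 = 176.5 degrees
Minute hand position: 53 x 6 = 318 degrees
Difference: |176.5 - 318| = 141.5 degrees
The angle between the hands is 141.5 degrees

Final answer: 141.5 degrees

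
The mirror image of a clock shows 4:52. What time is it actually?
Reflection across the vertical (12-6) axis maps a hand at angle A degrees to (360 - A) degrees, which sends a reading of T minutes past 12:00 to (720 - T) minutes past 12:00.
Mirror reads 4:52 = 292 minutes past 12:00.
Actual time: (720 - 292) mod 720 = 428 minutes = 7:08.

Final answer: 7:08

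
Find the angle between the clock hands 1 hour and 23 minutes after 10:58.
First find the time 1 hour and 23 minutes after 10:58.
Total minutes: 10 x 60 + 58 + 1 x 60 + 23 = 741.
741 mod 720 = 21 minutes = 12:21.
Now compute the angle at 12:21:
Hour hand: 0 x 30 + 21 x 0.5 = 10.5 degrees
Minute hand: 21 x 6 = 126 degrees
Difference: |10.5 - 126| = 115.5 degrees
The angle is 115.5 degrees

Final answer: 115.5 degrees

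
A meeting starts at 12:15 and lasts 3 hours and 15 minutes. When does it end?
Starting time: 12:15
Adding 15 minutes to 15 minutes: 15 + 15 = 30 minutes
Adding 3 hours: 12 + 3 = 15 - 12 = 3
Final time: 3:30

Final answer: 3:30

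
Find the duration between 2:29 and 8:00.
From 2:29 to 8:00:
(8 x 60 + 0) - (2 x 60 + 29) = 480 - 149 = 331 minutes
= 5 hours and 31 minutes

Final answer: 5 hours and 31 minutes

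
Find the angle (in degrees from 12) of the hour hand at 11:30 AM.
The hour hand moves 30 degrees per hour and 0.5 degrees per minute.
At 11:30: (11) x 30 + 30 x 0.5 = 330 + 15 = 345 degrees

Final answer: 345 degrees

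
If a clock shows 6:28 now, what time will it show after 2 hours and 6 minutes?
Starting time: 6:28
Adding 6 minutes to 28 minutes: 28 + 6 = 34 minutes
Adding 2 hours: 6 + 2 = 8
Final time: 8:34

Final answer: 8:34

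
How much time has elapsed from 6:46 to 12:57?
From 6:46 to 12:57:
(12 x 60 + 57) - (6 x 60 + 46) = 777 - 406 = 371 minutes
= 6 hours and 11 minutes

Final answer: 6 hours and 11 minutes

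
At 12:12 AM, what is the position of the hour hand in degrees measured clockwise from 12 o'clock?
The hour hand moves 30 degrees per hour and 0.5 degrees per minute.
At 12:12: (0) x 30 + 12 x 0.5 = 0 + 6 = 6 degrees

Final answer: 6 degrees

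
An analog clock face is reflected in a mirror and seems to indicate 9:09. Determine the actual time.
Reflection across the vertical (12-6) axis maps a hand at angle A degrees to (360 - A) degrees, which sends a reading of T minutes past 12:00 to (720 - T) minutes past 12:00.
Mirror reads 9:09 = 549 minutes past 12:00.
Actual time: (720 - 549) mod 720 = 171 minutes = 2:51.

Final answer: 2:51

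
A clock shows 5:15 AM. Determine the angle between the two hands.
Hour hand position: 5 x 30 + 15 x 0.5 = 157.5 degrees
Minute hand position: 15 x 6 = 90 degrees
Difference: |157.5 - 90| = 67.5 degrees
The angle between the hands is 67.5 degrees

Final answer: 67.5 degrees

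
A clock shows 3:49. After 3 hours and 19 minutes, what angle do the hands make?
First find the time 3 hours and 19 minutes after 3:49.
Total minutes: 3 x 60 + 49 + 3 x 60 + 19 = 428.
428 mod 720 = 428 minutes = 7:08.
Now compute the angle at 7:08:
Hour hand: 7 x 30 + 8 x 0.5 = 214 degrees
Minute hand: 8 x 6 = 48 degrees
Difference: |214 - 48| = 166 degrees
The angle is 166 degrees

Final answer: 166 degrees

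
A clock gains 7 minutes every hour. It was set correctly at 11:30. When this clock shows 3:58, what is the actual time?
For every 60 true minutes, the faulty clock advances 67 minutes, so 1 faulty-clock minute corresponds to 60/67 true minutes.
From 11:30 to 3:58 on the faulty dial is 268 minutes.
True elapsed: 268 x 60/67 = 240 minutes = 4 hours.
True time: 11:30 + 4 hours = 3:30.

Final answer: 3:30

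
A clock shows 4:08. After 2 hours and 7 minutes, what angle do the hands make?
First find the time 2 hours and 7 minutes after 4:08.
Total minutes: 4 x 60 + 8 + 2 x 60 + 7 = 375.
375 mod 720 = 375 minutes = 6:15.
Now compute the angle at 6:15:
Hour hand: 6 x 30 + 15 x 0.5 = 187.5 degrees
Minute hand: 15 x 6 = 90 degrees
Difference: |187.5 - 90| = 97.5 degrees
The angle is 97.5 degrees

Final answer: 97.5 degrees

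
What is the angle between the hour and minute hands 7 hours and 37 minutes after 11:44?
First find the time 7 hours and 37 minutes after 11:44.
Total minutes: 11 x 60 + 44 + 7 x 60 + 37 = 1161.
1161 mod 720 = 441 minutes = 7:21.
Now compute the angle at 7:21:
Hour hand: 7 x 30 + 21 x 0.5 = 220.5 degrees
Minute hand: 21 x 6 = 126 degrees
Difference: |220.5 - 126| = 94.5 degrees
The angle is 94.5 degrees

Final answer: 94.5 degrees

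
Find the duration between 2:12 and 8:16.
From 2:12 to 8:16:
(8 x 60 + 16) - (2 x 60 + 12) = 496 - 132 = 364 minutes
= 6 hours and 4 minutes

Final answer: 6 hours and 4 minutes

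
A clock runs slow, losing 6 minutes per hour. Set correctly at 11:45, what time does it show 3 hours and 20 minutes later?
For every 60 true minutes, the faulty clock advances 60 - 6 = 54 minutes.
True elapsed: 3 hours and 20 minutes = 200 minutes.
Faulty clock advances: 200 x 54/60 = 180 minutes (drift: 20 minutes behind).
Shown time: 11:45 + 180 minutes = 2:45.

Final answer: 2:45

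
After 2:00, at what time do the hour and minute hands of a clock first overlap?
The minute hand gains 5.5 degrees per minute on the hour hand.
At 2:00, the hour hand is at 60 degrees and the minute hand is at 0 degrees.
The gap is 60 degrees. Time to close: 60/5.5 = 60 x 2/11 = 10.91 minutes.
The hands overlap at 10.91 minutes past 2:00.

Final answer: 10.91 minutes past 2:00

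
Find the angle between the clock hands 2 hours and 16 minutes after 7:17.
First find the time 2 hours and 16 minutes after 7:17.
Total minutes: 7 x 60 + 17 + 2 x 60 + 16 = 573.
573 mod 720 = 573 minutes = 9:33.
Now compute the angle at 9:33:
Hour hand: 9 x 30 + 33 x 0.5 = 286.5 degrees
Minute hand: 33 x 6 = 198 degrees
Difference: |286.5 - 198| = 88.5 degrees
The angle is 88.5 degrees

Final answer: 88.5 degrees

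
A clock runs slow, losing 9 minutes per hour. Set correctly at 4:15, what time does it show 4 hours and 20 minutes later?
For every 60 true minutes, the faulty clock advances 60 - 9 = 51 minutes.
True elapsed: 4 hours and 20 minutes = 260 minutes.
Faulty clock advances: 260 x 51/60 = 221 minutes (drift: 39 minutes behind).
Shown time: 4:15 + 221 minutes = 7:56.

Final answer: 7:56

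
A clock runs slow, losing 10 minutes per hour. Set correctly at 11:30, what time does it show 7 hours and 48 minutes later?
For every 60 true minutes, the faulty clock advances 60 - 10 = 50 minutes.
True elapsed: 7 hours and 48 minutes = 468 minutes.
Faulty clock advances: 468 x 50/60 = 390 minutes (drift: 78 minutes behind).
Shown time: 11:30 + 390 minutes = 6:00.

Final answer: 6:00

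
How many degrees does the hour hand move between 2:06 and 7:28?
The hour hand moves 0.5 degrees per minute.
Time elapsed: 7:28 - 2:06 = 322 minutes
Angular displacement: 322 x 0.5 = 161 degrees

Final answer: 161 degrees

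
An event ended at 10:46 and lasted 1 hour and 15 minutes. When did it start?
Starting time: 10:46 = 646 total minutes past 12:00
Subtracting: 1 hour and 15 minutes = 75 minutes
646 - 75 = 571 minutes
= 9 hours and 31 minutes past 12:00 = 9:31

Final answer: 9:31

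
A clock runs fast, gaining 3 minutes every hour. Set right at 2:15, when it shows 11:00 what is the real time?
For every 60 true minutes, the faulty clock advances 63 minutes, so 1 faulty-clock minute corresponds to 60/63 true minutes.
From 2:15 to 11:00 on the faulty dial is 525 minutes.
True elapsed: 525 x 60/63 = 500 minutes = 8 hours and 20 minutes.
True time: 2:15 + 8 hours and 20 minutes = 10:35.

Final answer: 10:35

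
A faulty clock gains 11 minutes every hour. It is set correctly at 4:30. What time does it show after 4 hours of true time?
For every 60 true minutes, the faulty clock advances 60 + 11 = 71 minutes.
True elapsed: 4 hours = 240 minutes.
Faulty clock advances: 240 x 71/60 = 284 minutes (drift: 44 minutes ahead).
Shown time: 4:30 + 284 minutes = 9:14.

Final answer: 9:14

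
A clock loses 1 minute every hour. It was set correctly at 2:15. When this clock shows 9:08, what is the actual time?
For every 60 true minutes, the faulty clock advances 59 minutes, so 1 faulty-clock minute corresponds to 60/59 true minutes.
From 2:15 to 9:08 on the faulty dial is 413 minutes.
True elapsed: 413 x 60/59 = 420 minutes = 7 hours.
True time: 2:15 + 7 hours = 9:15.

Final answer: 9:15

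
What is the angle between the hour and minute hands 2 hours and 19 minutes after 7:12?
First find the time 2 hours and 19 minutes after 7:12.
Total minutes: 7 x 60 + 12 + 2 x 60 + 19 = 571.
571 mod 720 = 571 minutes = 9:31.
Now compute the angle at 9:31:
Hour hand: 9 x 30 + 31 x 0.5 = 285.5 degrees
Minute hand: 31 x 6 = 186 degrees
Difference: |285.5 - 186| = 99.5 degrees
The angle is 99.5 degrees

Final answer: 99.5 degrees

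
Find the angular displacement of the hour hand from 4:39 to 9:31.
The hour hand moves 0.5 degrees per minute.
Time elapsed: 9:31 - 4:39 = 292 minutes
Angular displacement: 292 x 0.5 = 146 degrees

Final answer: 146 degrees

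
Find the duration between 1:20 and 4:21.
From 1:20 to 4:21:
(4 x 60 + 21) - (1 x 60 + 20) = 261 - 80 = 181 minutes
= 3 hours and 1 minute

Final answer: 3 hours and 1 minute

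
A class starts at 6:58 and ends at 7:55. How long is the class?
From 6:58 to 7:55:
(7 x 60 + 55) - (6 x 60 + 58) = 475 - 418 = 57 minutes
= 57 minutes

Final answer: 57 minutes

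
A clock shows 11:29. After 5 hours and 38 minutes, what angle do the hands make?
First find the time 5 hours and 38 minutes after 11:29.
Total minutes: 11 x 60 + 29 + 5 x 60 + 38 = 1027.
1027 mod 720 = 307 minutes = 5:07.
Now compute the angle at 5:07:
Hour hand: 5 x 30 + 7 x 0.5 = 153.5 degrees
Minute hand: 7 x 6 = 42 degrees
Difference: |153.5 - 42| = 111.5 degrees
The angle is 111.5 degrees

Final answer: 111.5 degrees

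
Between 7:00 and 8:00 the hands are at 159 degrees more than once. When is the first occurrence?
At t minutes past 7:00, the hour hand is at 30 x 7 + 0.5t degrees and the minute hand is at 6t degrees.
The smaller angle between them is 159 degrees when |30H - 5.5t| = 159 or |30H - 5.5t| = 201.
With H = 7, solve 30 x 7 - 5.5t = +/- target for each target:
  t = (30 x 7 - 159) / 5.5 = 9.27
  t = (30 x 7 + 159) / 5.5 = 67.09 (outside (0, 60))
  t = (30 x 7 - 201) / 5.5 = 1.64
  t = (30 x 7 + 201) / 5.5 = 74.73 (outside (0, 60))
Valid solutions in (0, 60): {1.64, 9.27} minutes.
The first occurrence is t = 1.64 minutes.
The hands form a 159-degree angle at 1.64 minutes past 7:00.

Final answer: 1.64 minutes past 7:00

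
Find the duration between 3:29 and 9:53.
From 3:29 to 9:53:
(9 x 60 + 53) - (3 x 60 + 29) = 593 - 209 = 384 minutes
= 6 hours and 24 minutes

Final answer: 6 hours and 24 minutes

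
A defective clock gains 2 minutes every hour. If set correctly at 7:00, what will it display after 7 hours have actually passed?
For every 60 true minutes, the faulty clock advances 60 + 2 = 62 minutes.
True elapsed: 7 hours = 420 minutes.
Faulty clock advances: 420 x 62/60 = 434 minutes (drift: 14 minutes ahead).
Shown time: 7:00 + 434 minutes = 2:14.

Final answer: 2:14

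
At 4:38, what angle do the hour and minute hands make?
Hour hand position: 4 x 30 + 38 x 0.5 = 139 degrees
Minute hand position: 38 x 6 = 228 degrees
Difference: |139 - 228| = 89 degrees
The angle between the hands is 89 degrees

Final answer: 89 degrees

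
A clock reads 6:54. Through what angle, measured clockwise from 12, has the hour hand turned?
The hour hand moves 30 degrees per hour and 0.5 degrees per minute.
At 6:54: (6) x 30 + 54 x 0.5 = 180 + 27 = 207 degrees

Final answer: 207 degrees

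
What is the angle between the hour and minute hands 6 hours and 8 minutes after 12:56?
First find the time 6 hours and 8 minutes after 12:56.
Total minutes: 12 x 60 + 56 + 6 x 60 + 8 = 1144.
1144 mod 720 = 424 minutes = 7:04.
Now compute the angle at 7:04:
Hour hand: 7 x 30 + 4 x 0.5 = 212 degrees
Minute hand: 4 x 6 = 24 degrees
Difference: |212 - 24| = 188 degrees
Smaller angle: 360 - 188 = 172 degrees

Final answer: 172 degrees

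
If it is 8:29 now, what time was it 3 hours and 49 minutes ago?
Starting time: 8:29 = 509 total minutes past 12:00
Subtracting: 3 hours and 49 minutes = 229 minutes
509 - 229 = 280 minutes
= 4 hours and 40 minutes past 12:00 = 4:40

Final answer: 4:40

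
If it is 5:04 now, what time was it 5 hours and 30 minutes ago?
Starting time: 5:04 = 304 total minutes past 12:00
Subtracting: 5 hours and 30 minutes = 330 minutes
304 - 330 = -26 (negative, add 12 hours = 720) = 694 minutes
= 11 hours and 34 minutes past 12:00 = 11:34

Final answer: 11:34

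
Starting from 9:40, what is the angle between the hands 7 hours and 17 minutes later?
First find the time 7 hours and 17 minutes after 9:40.
Total minutes: 9 x 60 + 40 + 7 x 60 + 17 = 1017.
1017 mod 720 = 297 minutes = 4:57.
Now compute the angle at 4:57:
Hour hand: 4 x 30 + 57 x 0.5 = 148.5 degrees
Minute hand: 57 x 6 = 342 degrees
Difference: |148.5 - 342| = 193.5 degrees
Smaller angle: 360 - 193.5 = 166.5 degrees

Final answer: 166.5 degrees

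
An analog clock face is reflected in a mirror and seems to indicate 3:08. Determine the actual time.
Reflection across the vertical (12-6) axis maps a hand at angle A degrees to (360 - A) degrees, which sends a reading of T minutes past 12:00 to (720 - T) minutes past 12:00.
Mirror reads 3:08 = 188 minutes past 12:00.
Actual time: (720 - 188) mod 720 = 532 minutes = 8:52.

Final answer: 8:52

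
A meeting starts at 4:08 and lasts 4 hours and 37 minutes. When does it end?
Starting time: 4:08
Adding 37 minutes to 8 minutes: 8 + 37 = 45 minutes
Adding 4 hours: 4 + 4 = 8
Final time: 8:45

Final answer: 8:45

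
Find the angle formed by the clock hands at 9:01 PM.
Hour hand position: 9 x 30 + 1 x 0.5 = 270.5 degrees
Minute hand position: 1 x 6 = 6 degrees
Difference: |270.5 - 6| = 264.5 degrees
Since 264.5 > 180, the smaller angle is 360 - 264.5 = 95.5 degrees

Final answer: 95.5 degrees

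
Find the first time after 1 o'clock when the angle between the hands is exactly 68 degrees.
At t minutes past 1:00, the hour hand is at 30 x 1 + 0.5t degrees and the minute hand is at 6t degrees.
The smaller angle between them is 68 degrees when |30H - 5.5t| = 68 or |30H - 5.5t| = 292.
With H = 1, solve 30 x 1 - 5.5t = +/- target for each target:
  t = (30 x 1 - 68) / 5.5 = -6.91 (outside (0, 60))
  t = (30 x 1 + 68) / 5.5 = 17.82
  t = (30 x 1 - 292) / 5.5 = -47.64 (outside (0, 60))
  t = (30 x 1 + 292) / 5.5 = 58.55
Valid solutions in (0, 60): {17.82, 58.55} minutes.
The first occurrence is t = 17.82 minutes.
The hands form a 68-degree angle at 17.82 minutes past 1:00.

Final answer: 17.82 minutes past 1:00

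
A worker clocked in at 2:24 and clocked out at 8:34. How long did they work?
From 2:24 to 8:34:
(8 x 60 + 34) - (2 x 60 + 24) = 514 - 144 = 370 minutes
= 6 hours and 10 minutes

Final answer: 6 hours and 10 minutes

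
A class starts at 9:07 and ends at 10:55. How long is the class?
From 9:07 to 10:55:
(10 x 60 + 55) - (9 x 60 + 7) = 655 - 547 = 108 minutes
= 1 hour and 48 minutes

Final answer: 1 hour and 48 minutes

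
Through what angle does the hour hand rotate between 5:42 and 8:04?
The hour hand moves 0.5 degrees per minute.
Time elapsed: 8:04 - 5:42 = 142 minutes
Angular displacement: 142 x 0.5 = 71 degrees

Final answer: 71 degrees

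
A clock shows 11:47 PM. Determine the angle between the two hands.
Hour hand position: 11 x 30 + 47 x 0.5 = 353.5 degrees
Minute hand position: 47 x 6 = 282 degrees
Difference: |353.5 - 282| = 71.5 degrees
The angle between the hands is 71.5 degrees

Final answer: 71.5 degrees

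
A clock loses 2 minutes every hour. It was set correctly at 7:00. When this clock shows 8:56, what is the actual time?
For every 60 true minutes, the faulty clock advances 58 minutes, so 1 faulty-clock minute corresponds to 60/58 true minutes.
From 7:00 to 8:56 on the faulty dial is 116 minutes.
True elapsed: 116 x 60/58 = 120 minutes = 2 hours.
True time: 7:00 + 2 hours = 9:00.

Final answer: 9:00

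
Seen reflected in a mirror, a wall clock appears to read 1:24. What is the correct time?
Reflection across the vertical (12-6) axis maps a hand at angle A degrees to (360 - A) degrees, which sends a reading of T minutes past 12:00 to (720 - T) minutes past 12:00.
Mirror reads 1:24 = 84 minutes past 12:00.
Actual time: (720 - 84) mod 720 = 636 minutes = 10:36.

Final answer: 10:36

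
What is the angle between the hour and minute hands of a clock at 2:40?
Hour hand position: 2 x 30 + 40 x 0.5 = 80 degrees
Minute hand position: 40 x 6 = 240 degrees
Difference: |80 - 240| = 160 degrees
The angle between the hands is 160 degrees

Final answer: 160 degrees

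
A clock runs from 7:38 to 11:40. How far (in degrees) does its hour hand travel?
The hour hand moves 0.5 degrees per minute.
Time elapsed: 11:40 - 7:38 = 242 minutes
Angular displacement: 242 x 0.5 = 121 degrees

Final answer: 121 degrees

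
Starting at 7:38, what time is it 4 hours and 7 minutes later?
Starting time: 7:38
Adding 7 minutes to 38 minutes: 38 + 7 = 45 minutes
Adding 4 hours: 7 + 4 = 11
Final time: 11:45

Final answer: 11:45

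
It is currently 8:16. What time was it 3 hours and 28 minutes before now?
Starting time: 8:16 = 496 total minutes past 12:00
Subtracting: 3 hours and 28 minutes = 208 minutes
496 - 208 = 288 minutes
= 4 hours and 48 minutes past 12:00 = 4:48

Final answer: 4:48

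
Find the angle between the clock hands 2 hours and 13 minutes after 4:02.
First find the time 2 hours and 13 minutes after 4:02.
Total minutes: 4 x 60 + 2 + 2 x 60 + 13 = 375.
375 mod 720 = 375 minutes = 6:15.
Now compute the angle at 6:15:
Hour hand: 6 x 30 + 15 x 0.5 = 187.5 degrees
Minute hand: 15 x 6 = 90 degrees
Difference: |187.5 - 90| = 97.5 degrees
The angle is 97.5 degrees

Final answer: 97.5 degrees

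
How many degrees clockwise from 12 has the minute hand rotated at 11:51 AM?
The minute hand moves 6 degrees per minute.
At 11:51: 51 x 6 = 306 degrees

Final answer: 306 degrees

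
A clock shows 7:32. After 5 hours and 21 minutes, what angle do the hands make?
First find the time 5 hours and 21 minutes after 7:32.
Total minutes: 7 x 60 + 32 + 5 x 60 + 21 = 773.
773 mod 720 = 53 minutes = 12:53.
Now compute the angle at 12:53:
Hour hand: 0 x 30 + 53 x 0.5 = 26.5 degrees
Minute hand: 53 x 6 = 318 degrees
Difference: |26.5 - 318| = 291.5 degrees
Smaller angle: 360 - 291.5 = 68.5 degrees

Final answer: 68.5 degrees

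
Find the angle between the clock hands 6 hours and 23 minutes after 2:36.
First find the time 6 hours and 23 minutes after 2:36.
Total minutes: 2 x 60 + 36 + 6 x 60 + 23 = 539.
539 mod 720 = 539 minutes = 8:59.
Now compute the angle at 8:59:
Hour hand: 8 x 30 + 59 x 0.5 = 269.5 degrees
Minute hand: 59 x 6 = 354 degrees
Difference: |269.5 - 354| = 84.5 degrees
The angle is 84.5 degrees

Final answer: 84.5 degrees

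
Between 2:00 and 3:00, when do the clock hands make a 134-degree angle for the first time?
At t minutes past 2:00, the hour hand is at 30 x 2 + 0.5t degrees and the minute hand is at 6t degrees.
The smaller angle between them is 134 degrees when |30H - 5.5t| = 134 or |30H - 5.5t| = 226.
With H = 2, solve 30 x 2 - 5.5t = +/- target for each target:
  t = (30 x 2 - 134) / 5.5 = -13.45 (outside (0, 60))
  t = (30 x 2 + 134) / 5.5 = 35.27
  t = (30 x 2 - 226) / 5.5 = -30.18 (outside (0, 60))
  t = (30 x 2 + 226) / 5.5 = 52
Valid solutions in (0, 60): {35.27, 52} minutes.
The first occurrence is t = 35.27 minutes.
The hands form a 134-degree angle at 35.27 minutes past 2:00.

Final answer: 35.27 minutes past 2:00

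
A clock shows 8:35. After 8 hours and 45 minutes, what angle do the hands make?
First find the time 8 hours and 45 minutes after 8:35.
Total minutes: 8 x 60 + 35 + 8 x 60 + 45 = 1040.
1040 mod 720 = 320 minutes = 5:20.
Now compute the angle at 5:20:
Hour hand: 5 x 30 + 20 x 0.5 = 160 degrees
Minute hand: 20 x 6 = 120 degrees
Difference: |160 - 120| = 40 degrees
The angle is 40 degrees

Final answer: 40 degrees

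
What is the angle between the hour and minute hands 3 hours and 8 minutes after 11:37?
First find the time 3 hours and 8 minutes after 11:37.
Total minutes: 11 x 60 + 37 + 3 x 60 + 8 = 885.
885 mod 720 = 165 minutes = 2:45.
Now compute the angle at 2:45:
Hour hand: 2 x 30 + 45 x 0.5 = 82.5 degrees
Minute hand: 45 x 6 = 270 degrees
Difference: |82.5 - 270| = 187.5 degrees
Smaller angle: 360 - 187.5 = 172.5 degrees

Final answer: 172.5 degrees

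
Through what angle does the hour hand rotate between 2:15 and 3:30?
The hour hand moves 0.5 degrees per minute.
Time elapsed: 3:30 - 2:15 = 75 minutes
Angular displacement: 75 x 0.5 = 37.5 degrees

Final answer: 37.5 degrees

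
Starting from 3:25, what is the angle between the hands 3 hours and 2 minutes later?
First find the time 3 hours and 2 minutes after 3:25.
Total minutes: 3 x 60 + 25 + 3 x 60 + 2 = 387.
387 mod 720 = 387 minutes = 6:27.
Now compute the angle at 6:27:
Hour hand: 6 x 30 + 27 x 0.5 = 193.5 degrees
Minute hand: 27 x 6 = 162 degrees
Difference: |193.5 - 162| = 31.5 degrees
The angle is 31.5 degrees

Final answer: 31.5 degrees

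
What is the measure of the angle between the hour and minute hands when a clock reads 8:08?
Hour hand position: 8 x 30 + 8 x 0.5 = 244 degrees
Minute hand position: 8 x 6 = 48 degrees
Difference: |244 - 48| = 196 degrees
Since 196 > 180, the smaller angle is 360 - 196 = 164 degrees

Final answer: 164 degrees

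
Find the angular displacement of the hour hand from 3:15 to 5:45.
The hour hand moves 0.5 degrees per minute.
Time elapsed: 5:45 - 3:15 = 150 minutes
Angular displacement: 150 x 0.5 = 75 degrees

Final answer: 75 degrees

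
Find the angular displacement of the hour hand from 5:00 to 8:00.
The hour hand moves 0.5 degrees per minute.
Time elapsed: 8:00 - 5:00 = 180 minutes
Angular displacement: 180 x 0.5 = 90 degrees

Final answer: 90 degrees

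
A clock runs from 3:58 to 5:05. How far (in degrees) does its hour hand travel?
The hour hand moves 0.5 degrees per minute.
Time elapsed: 5:05 - 3:58 = 67 minutes
Angular displacement: 67 x 0.5 = 33.5 degrees

Final answer: 33.5 degrees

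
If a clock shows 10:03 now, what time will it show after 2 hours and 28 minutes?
Starting time: 10:03
Adding 28 minutes to 3 minutes: 3 + 28 = 31 minutes
Adding 2 hours: 10 + 2 = 12
Final time: 12:31

Final answer: 12:31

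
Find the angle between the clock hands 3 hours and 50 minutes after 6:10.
First find the time 3 hours and 50 minutes after 6:10.
Total minutes: 6 x 60 + 10 + 3 x 60 + 50 = 600.
600 mod 720 = 600 minutes = 10:00.
Now compute the angle at 10:00:
Hour hand: 10 x 30 + 0 x 0.5 = 300 degrees
Minute hand: 0 x 6 = 0 degrees
Difference: |300 - 0| = 300 degrees
Smaller angle: 360 - 300 = 60 degrees

Final answer: 60 degrees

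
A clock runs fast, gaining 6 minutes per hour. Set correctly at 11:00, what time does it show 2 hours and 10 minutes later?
For every 60 true minutes, the faulty clock advances 60 + 6 = 66 minutes.
True elapsed: 2 hours and 10 minutes = 130 minutes.
Faulty clock advances: 130 x 66/60 = 143 minutes (drift: 13 minutes ahead).
Shown time: 11:00 + 143 minutes = 1:23.

Final answer: 1:23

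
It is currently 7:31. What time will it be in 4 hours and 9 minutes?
Starting time: 7:31
Adding 9 minutes to 31 minutes: 31 + 9 = 40 minutes
Adding 4 hours: 7 + 4 = 11
Final time: 11:40

Final answer: 11:40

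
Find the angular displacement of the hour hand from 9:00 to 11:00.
The hour hand moves 0.5 degrees per minute.
Time elapsed: 11:00 - 9:00 = 120 minutes
Angular displacement: 120 x 0.5 = 60 degrees

Final answer: 60 degrees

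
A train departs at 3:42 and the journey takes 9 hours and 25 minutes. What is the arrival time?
Starting time: 3:42
Adding 25 minutes to 42 minutes: 42 + 25 = 67 minutes = 1 hour and 7 minutes
Adding 9 hours: 3 + 9 + 1 (carry) = 13 - 12 = 1
Final time: 1:07

Final answer: 1:07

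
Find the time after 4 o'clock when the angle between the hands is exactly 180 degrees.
For hands to be 180 degrees apart: |30H - 5.5t| = 180
With H = 4: t = (30 x 4 + 180)/5.5 = 54.55 or t = (30 x 4 - 180)/5.5 = -10.91
First valid solution (0 < t < 60): t = 54.55 minutes
The hands are opposite at 54.55 minutes past 4:00.

Final answer: 54.55 minutes past 4:00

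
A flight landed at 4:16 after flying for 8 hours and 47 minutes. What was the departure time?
Starting time: 4:16 = 256 total minutes past 12:00
Subtracting: 8 hours and 47 minutes = 527 minutes
256 - 527 = -271 (negative, add 12 hours = 720) = 449 minutes
= 7 hours and 29 minutes past 12:00 = 7:29

Final answer: 7:29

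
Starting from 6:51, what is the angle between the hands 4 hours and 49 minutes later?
First find the time 4 hours and 49 minutes after 6:51.
Total minutes: 6 x 60 + 51 + 4 x 60 + 49 = 700.
700 mod 720 = 700 minutes = 11:40.
Now compute the angle at 11:40:
Hour hand: 11 x 30 + 40 x 0.5 = 350 degrees
Minute hand: 40 x 6 = 240 degrees
Difference: |350 - 240| = 110 degrees
The angle is 110 degrees

Final answer: 110 degrees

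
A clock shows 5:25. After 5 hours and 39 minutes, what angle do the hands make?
First find the time 5 hours and 39 minutes after 5:25.
Total minutes: 5 x 60 + 25 + 5 x 60 + 39 = 664.
664 mod 720 = 664 minutes = 11:04.
Now compute the angle at 11:04:
Hour hand: 11 x 30 + 4 x 0.5 = 332 degrees
Minute hand: 4 x 6 = 24 degrees
Difference: |332 - 24| = 308 degrees
Smaller angle: 360 - 308 = 52 degrees

Final answer: 52 degrees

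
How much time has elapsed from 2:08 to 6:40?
From 2:08 to 6:40:
(6 x 60 + 40) - (2 x 60 + 8) = 400 - 128 = 272 minutes
= 4 hours and 32 minutes

Final answer: 4 hours and 32 minutes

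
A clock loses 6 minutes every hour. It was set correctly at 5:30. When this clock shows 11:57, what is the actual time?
For every 60 true minutes, the faulty clock advances 54 minutes, so 1 faulty-clock minute corresponds to 60/54 true minutes.
From 5:30 to 11:57 on the faulty dial is 387 minutes.
True elapsed: 387 x 60/54 = 430 minutes = 7 hours and 10 minutes.
True time: 5:30 + 7 hours and 10 minutes = 12:40.

Final answer: 12:40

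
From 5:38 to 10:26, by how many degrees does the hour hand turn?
The hour hand moves 0.5 degrees per minute.
Time elapsed: 10:26 - 5:38 = 288 minutes
Angular displacement: 288 x 0.5 = 144 degrees

Final answer: 144 degrees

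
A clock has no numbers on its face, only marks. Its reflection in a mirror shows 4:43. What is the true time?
Reflection across the vertical (12-6) axis maps a hand at angle A degrees to (360 - A) degrees, which sends a reading of T minutes past 12:00 to (720 - T) minutes past 12:00.
Mirror reads 4:43 = 283 minutes past 12:00.
Actual time: (720 - 283) mod 720 = 437 minutes = 7:17.

Final answer: 7:17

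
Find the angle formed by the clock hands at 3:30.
Hour hand position: 3 x 30 + 30 x 0.5 = 105 degrees
Minute hand position: 30 x 6 = 180 degrees
Difference: |105 - 180| = 75 degrees
The angle between the hands is 75 degrees

Final answer: 75 degrees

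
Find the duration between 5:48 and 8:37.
From 5:48 to 8:37:
(8 x 60 + 37) - (5 x 60 + 48) = 517 - 348 = 169 minutes
= 2 hours and 49 minutes

Final answer: 2 hours and 49 minutes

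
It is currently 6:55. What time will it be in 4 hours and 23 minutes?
Starting time: 6:55
Adding 23 minutes to 55 minutes: 55 + 23 = 78 minutes = 1 hour and 18 minutes
Adding 4 hours: 6 + 4 + 1 (carry) = 11
Final time: 11:18

Final answer: 11:18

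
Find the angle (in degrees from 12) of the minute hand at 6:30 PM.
The minute hand moves 6 degrees per minute.
At 6:30: 30 x 6 = 180 degrees

Final answer: 180 degrees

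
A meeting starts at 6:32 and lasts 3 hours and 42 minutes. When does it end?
Starting time: 6:32
Adding 42 minutes to 32 minutes: 32 + 42 = 74 minutes = 1 hour and 14 minutes
Adding 3 hours: 6 + 3 + 1 (carry) = 10
Final time: 10:14

Final answer: 10:14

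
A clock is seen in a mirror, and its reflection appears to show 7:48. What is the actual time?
Reflection across the vertical (12-6) axis maps a hand at angle A degrees to (360 - A) degrees, which sends a reading of T minutes past 12:00 to (720 - T) minutes past 12:00.
Mirror reads 7:48 = 468 minutes past 12:00.
Actual time: (720 - 468) mod 720 = 252 minutes = 4:12.

Final answer: 4:12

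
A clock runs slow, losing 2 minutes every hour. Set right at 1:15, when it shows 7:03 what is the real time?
For every 60 true minutes, the faulty clock advances 58 minutes, so 1 faulty-clock minute corresponds to 60/58 true minutes.
From 1:15 to 7:03 on the faulty dial is 348 minutes.
True elapsed: 348 x 60/58 = 360 minutes = 6 hours.
True time: 1:15 + 6 hours = 7:15.

Final answer: 7:15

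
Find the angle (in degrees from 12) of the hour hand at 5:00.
The hour hand moves 30 degrees per hour and 0.5 degrees per minute.
At 5:00: (5) x 30 + 0 x 0.5 = 150 + 0 = 150 degrees

Final answer: 150 degrees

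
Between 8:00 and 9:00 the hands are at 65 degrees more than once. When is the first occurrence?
At t minutes past 8:00, the hour hand is at 30 x 8 + 0.5t degrees and the minute hand is at 6t degrees.
The smaller angle between them is 65 degrees when |30H - 5.5t| = 65 or |30H - 5.5t| = 295.
With H = 8, solve 30 x 8 - 5.5t = +/- target for each target:
  t = (30 x 8 - 65) / 5.5 = 31.82
  t = (30 x 8 + 65) / 5.5 = 55.45
  t = (30 x 8 - 295) / 5.5 = -10 (outside (0, 60))
  t = (30 x 8 + 295) / 5.5 = 97.27 (outside (0, 60))
Valid solutions in (0, 60): {31.82, 55.45} minutes.
The first occurrence is t = 31.82 minutes.
The hands form a 65-degree angle at 31.82 minutes past 8:00.

Final answer: 31.82 minutes past 8:00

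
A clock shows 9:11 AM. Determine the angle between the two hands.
Hour hand position: 9 x 30 + 11 x 0.5 = 275.5 degrees
Minute hand position: 11 x 6 = 66 degrees
Difference: |275.5 - 66| = 209.5 degrees
Since 209.5 > 180, the smaller angle is 360 - 209.5 = 150.5 degrees

Final answer: 150.5 degrees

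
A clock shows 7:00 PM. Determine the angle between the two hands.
Hour hand position: 7 x 30 + 0 x 0.5 = 210 degrees
Minute hand position: 0 x 6 = 0 degrees
Difference: |210 - 0| = 210 degrees
Since 210 > 180, the smaller angle is 360 - 210 = 150 degrees

Final answer: 150 degrees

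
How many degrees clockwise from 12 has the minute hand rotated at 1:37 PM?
The minute hand moves 6 degrees per minute.
At 1:37: 37 x 6 = 222 degrees

Final answer: 222 degrees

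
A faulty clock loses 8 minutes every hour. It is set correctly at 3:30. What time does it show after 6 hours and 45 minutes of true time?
For every 60 true minutes, the faulty clock advances 60 - 8 = 52 minutes.
True elapsed: 6 hours and 45 minutes = 405 minutes.
Faulty clock advances: 405 x 52/60 = 351 minutes (drift: 54 minutes behind).
Shown time: 3:30 + 351 minutes = 9:21.

Final answer: 9:21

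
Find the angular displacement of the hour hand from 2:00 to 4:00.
The hour hand moves 0.5 degrees per minute.
Time elapsed: 4:00 - 2:00 = 120 minutes
Angular displacement: 120 x 0.5 = 60 degrees

Final answer: 60 degrees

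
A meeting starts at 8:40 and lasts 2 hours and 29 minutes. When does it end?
Starting time: 8:40
Adding 29 minutes to 40 minutes: 40 + 29 = 69 minutes = 1 hour and 9 minutes
Adding 2 hours: 8 + 2 + 1 (carry) = 11
Final time: 11:09

Final answer: 11:09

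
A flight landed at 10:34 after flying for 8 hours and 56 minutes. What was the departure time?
Starting time: 10:34 = 634 total minutes past 12:00
Subtracting: 8 hours and 56 minutes = 536 minutes
634 - 536 = 98 minutes
= 1 hour and 38 minutes past 12:00 = 1:38

Final answer: 1:38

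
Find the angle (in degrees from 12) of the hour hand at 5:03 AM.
The hour hand moves 30 degrees per hour and 0.5 degrees per minute.
At 5:03: (5) x 30 + 3 x 0.5 = 150 + 1.5 = 151.5 degrees

Final answer: 151.5 degrees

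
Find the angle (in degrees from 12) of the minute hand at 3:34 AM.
The minute hand moves 6 degrees per minute.
At 3:34: 34 x 6 = 204 degrees

Final answer: 204 degrees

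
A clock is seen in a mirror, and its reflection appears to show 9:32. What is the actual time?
Reflection across the vertical (12-6) axis maps a hand at angle A degrees to (360 - A) degrees, which sends a reading of T minutes past 12:00 to (720 - T) minutes past 12:00.
Mirror reads 9:32 = 572 minutes past 12:00.
Actual time: (720 - 572) mod 720 = 148 minutes = 2:28.

Final answer: 2:28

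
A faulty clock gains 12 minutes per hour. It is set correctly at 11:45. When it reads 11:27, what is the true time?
For every 60 true minutes, the faulty clock advances 72 minutes, so 1 faulty-clock minute corresponds to 60/72 true minutes.
From 11:45 to 11:27 on the faulty dial is 702 minutes.
True elapsed: 702 x 60/72 = 585 minutes = 9 hours and 45 minutes.
True time: 11:45 + 9 hours and 45 minutes = 9:30.

Final answer: 9:30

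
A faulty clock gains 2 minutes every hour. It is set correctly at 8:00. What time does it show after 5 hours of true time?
For every 60 true minutes, the faulty clock advances 60 + 2 = 62 minutes.
True elapsed: 5 hours = 300 minutes.
Faulty clock advances: 300 x 62/60 = 310 minutes (drift: 10 minutes ahead).
Shown time: 8:00 + 310 minutes = 1:10.

Final answer: 1:10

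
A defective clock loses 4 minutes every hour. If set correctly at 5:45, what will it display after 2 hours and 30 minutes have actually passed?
For every 60 true minutes, the faulty clock advances 60 - 4 = 56 minutes.
True elapsed: 2 hours and 30 minutes = 150 minutes.
Faulty clock advances: 150 x 56/60 = 140 minutes (drift: 10 minutes behind).
Shown time: 5:45 + 140 minutes = 8:05.

Final answer: 8:05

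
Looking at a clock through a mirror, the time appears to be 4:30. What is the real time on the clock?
Reflection across the vertical (12-6) axis maps a hand at angle A degrees to (360 - A) degrees, which sends a reading of T minutes past 12:00 to (720 - T) minutes past 12:00.
Mirror reads 4:30 = 270 minutes past 12:00.
Actual time: (720 - 270) mod 720 = 450 minutes = 7:30.

Final answer: 7:30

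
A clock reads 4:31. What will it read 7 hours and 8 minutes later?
Starting time: 4:31
Adding 8 minutes to 31 minutes: 31 + 8 = 39 minutes
Adding 7 hours: 4 + 7 = 11
Final time: 11:39

Final answer: 11:39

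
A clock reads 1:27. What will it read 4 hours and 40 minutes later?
Starting time: 1:27
Adding 40 minutes to 27 minutes: 27 + 40 = 67 minutes = 1 hour and 7 minutes
Adding 4 hours: 1 + 4 + 1 (carry) = 6
Final time: 6:07

Final answer: 6:07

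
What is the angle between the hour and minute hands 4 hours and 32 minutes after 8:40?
First find the time 4 hours and 32 minutes after 8:40.
Total minutes: 8 x 60 + 40 + 4 x 60 + 32 = 792.
792 mod 720 = 72 minutes = 1:12.
Now compute the angle at 1:12:
Hour hand: 1 x 30 + 12 x 0.5 = 36 degrees
Minute hand: 12 x 6 = 72 degrees
Difference: |36 - 72| = 36 degrees
The angle is 36 degrees

Final answer: 36 degrees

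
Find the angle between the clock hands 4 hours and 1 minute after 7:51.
First find the time 4 hours and 1 minute after 7:51.
Total minutes: 7 x 60 + 51 + 4 x 60 + 1 = 712.
712 mod 720 = 712 minutes = 11:52.
Now compute the angle at 11:52:
Hour hand: 11 x 30 + 52 x 0.5 = 356 degrees
Minute hand: 52 x 6 = 312 degrees
Difference: |356 - 312| = 44 degrees
The angle is 44 degrees

Final answer: 44 degrees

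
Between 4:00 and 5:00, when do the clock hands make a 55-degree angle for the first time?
At t minutes past 4:00, the hour hand is at 30 x 4 + 0.5t degrees and the minute hand is at 6t degrees.
The smaller angle between them is 55 degrees when |30H - 5.5t| = 55 or |30H - 5.5t| = 305.
With H = 4, solve 30 x 4 - 5.5t = +/- target for each target:
  t = (30 x 4 - 55) / 5.5 = 11.82
  t = (30 x 4 + 55) / 5.5 = 31.82
  t = (30 x 4 - 305) / 5.5 = -33.64 (outside (0, 60))
  t = (30 x 4 + 305) / 5.5 = 77.27 (outside (0, 60))
Valid solutions in (0, 60): {11.82, 31.82} minutes.
The first occurrence is t = 11.82 minutes.
The hands form a 55-degree angle at 11.82 minutes past 4:00.

Final answer: 11.82 minutes past 4:00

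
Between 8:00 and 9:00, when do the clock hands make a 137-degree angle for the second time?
At t minutes past 8:00, the hour hand is at 30 x 8 + 0.5t degrees and the minute hand is at 6t degrees.
The smaller angle between them is 137 degrees when |30H - 5.5t| = 137 or |30H - 5.5t| = 223.
With H = 8, solve 30 x 8 - 5.5t = +/- target for each target:
  t = (30 x 8 - 137) / 5.5 = 18.73
  t = (30 x 8 + 137) / 5.5 = 68.55 (outside (0, 60))
  t = (30 x 8 - 223) / 5.5 = 3.09
  t = (30 x 8 + 223) / 5.5 = 84.18 (outside (0, 60))
Valid solutions in (0, 60): {3.09, 18.73} minutes.
The second occurrence is t = 18.73 minutes.
The hands form a 137-degree angle at 18.73 minutes past 8:00.

Final answer: 18.73 minutes past 8:00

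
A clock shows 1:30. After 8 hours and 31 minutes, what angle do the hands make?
First find the time 8 hours and 31 minutes after 1:30.
Total minutes: 1 x 60 + 30 + 8 x 60 + 31 = 601.
601 mod 720 = 601 minutes = 10:01.
Now compute the angle at 10:01:
Hour hand: 10 x 30 + 1 x 0.5 = 300.5 degrees
Minute hand: 1 x 6 = 6 degrees
Difference: |300.5 - 6| = 294.5 degrees
Smaller angle: 360 - 294.5 = 65.5 degrees

Final answer: 65.5 degrees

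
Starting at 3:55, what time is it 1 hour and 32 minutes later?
Starting time: 3:55
Adding 32 minutes to 55 minutes: 55 + 32 = 87 minutes = 1 hour and 27 minutes
Adding 1 hour: 3 + 1 + 1 (carry) = 5
Final time: 5:27

Final answer: 5:27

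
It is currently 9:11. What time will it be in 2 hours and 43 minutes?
Starting time: 9:11
Adding 43 minutes to 11 minutes: 11 + 43 = 54 minutes
Adding 2 hours: 9 + 2 = 11
Final time: 11:54

Final answer: 11:54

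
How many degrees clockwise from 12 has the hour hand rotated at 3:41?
The hour hand moves 30 degrees per hour and 0.5 degrees per minute.
At 3:41: (3) x 30 + 41 x 0.5 = 90 + 20.5 = 110.5 degrees

Final answer: 110.5 degrees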